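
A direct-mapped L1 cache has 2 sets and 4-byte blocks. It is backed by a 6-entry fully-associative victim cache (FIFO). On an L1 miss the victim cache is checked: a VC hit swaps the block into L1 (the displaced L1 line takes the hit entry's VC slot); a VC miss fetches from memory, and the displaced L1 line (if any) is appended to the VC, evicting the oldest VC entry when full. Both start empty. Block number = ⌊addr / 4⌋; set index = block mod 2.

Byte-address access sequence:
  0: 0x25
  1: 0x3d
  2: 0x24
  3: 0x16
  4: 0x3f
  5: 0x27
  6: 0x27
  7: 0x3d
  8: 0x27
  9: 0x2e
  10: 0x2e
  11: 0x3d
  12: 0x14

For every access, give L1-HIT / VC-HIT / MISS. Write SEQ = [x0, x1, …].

#0 0x25→b9/s1 MISS; vc=[]
#1 0x3d→b15/s1 MISS; vc=[9]
#2 0x24→b9/s1 VC-HIT; vc=[15]
#3 0x16→b5/s1 MISS; vc=[15,9]
#4 0x3f→b15/s1 VC-HIT; vc=[5,9]
#5 0x27→b9/s1 VC-HIT; vc=[5,15]
#6 0x27→b9/s1 L1-HIT; vc=[5,15]
#7 0x3d→b15/s1 VC-HIT; vc=[5,9]
#8 0x27→b9/s1 VC-HIT; vc=[5,15]
#9 0x2e→b11/s1 MISS; vc=[5,15,9]
#10 0x2e→b11/s1 L1-HIT; vc=[5,15,9]
#11 0x3d→b15/s1 VC-HIT; vc=[5,11,9]
#12 0x14→b5/s1 VC-HIT; vc=[15,11,9]

SEQ = [MISS, MISS, VC-HIT, MISS, VC-HIT, VC-HIT, L1-HIT, VC-HIT, VC-HIT, MISS, L1-HIT, VC-HIT, VC-HIT]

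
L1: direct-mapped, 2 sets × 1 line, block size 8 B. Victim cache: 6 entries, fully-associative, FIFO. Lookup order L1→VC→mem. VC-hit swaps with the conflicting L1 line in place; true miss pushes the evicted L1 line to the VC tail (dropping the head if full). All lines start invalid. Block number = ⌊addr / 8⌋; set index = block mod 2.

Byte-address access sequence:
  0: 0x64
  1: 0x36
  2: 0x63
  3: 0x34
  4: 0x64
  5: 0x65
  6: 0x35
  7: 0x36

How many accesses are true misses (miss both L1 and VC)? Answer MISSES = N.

  [0] addr=0x64 blk=12 s=0: MISS | VC []
  [1] addr=0x36 blk=6 s=0: MISS | VC [12]
  [2] addr=0x63 blk=12 s=0: VC-HIT | VC [6]
  [3] addr=0x34 blk=6 s=0: VC-HIT | VC [12]
  [4] addr=0x64 blk=12 s=0: VC-HIT | VC [6]
  [5] addr=0x65 blk=12 s=0: L1-HIT | VC [6]
  [6] addr=0x35 blk=6 s=0: VC-HIT | VC [12]
  [7] addr=0x36 blk=6 s=0: L1-HIT | VC [12]

MISSES = 2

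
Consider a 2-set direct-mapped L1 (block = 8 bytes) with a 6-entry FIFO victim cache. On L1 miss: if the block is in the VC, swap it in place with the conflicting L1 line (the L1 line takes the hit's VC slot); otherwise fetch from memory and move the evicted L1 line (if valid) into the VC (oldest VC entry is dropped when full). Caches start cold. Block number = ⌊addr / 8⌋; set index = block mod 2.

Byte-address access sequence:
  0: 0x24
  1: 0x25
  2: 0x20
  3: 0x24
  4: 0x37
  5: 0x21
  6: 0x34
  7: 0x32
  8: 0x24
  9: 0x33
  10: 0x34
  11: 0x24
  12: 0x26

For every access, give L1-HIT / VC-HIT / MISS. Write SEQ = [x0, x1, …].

0: 0x24 (blk 4, set 0) → MISS  vc=[]
1: 0x25 (blk 4, set 0) → L1-HIT  vc=[]
2: 0x20 (blk 4, set 0) → L1-HIT  vc=[]
3: 0x24 (blk 4, set 0) → L1-HIT  vc=[]
4: 0x37 (blk 6, set 0) → MISS  vc=[4]
5: 0x21 (blk 4, set 0) → VC-HIT  vc=[6]
6: 0x34 (blk 6, set 0) → VC-HIT  vc=[4]
7: 0x32 (blk 6, set 0) → L1-HIT  vc=[4]
8: 0x24 (blk 4, set 0) → VC-HIT  vc=[6]
9: 0x33 (blk 6, set 0) → VC-HIT  vc=[4]
10: 0x34 (blk 6, set 0) → L1-HIT  vc=[4]
11: 0x24 (blk 4, set 0) → VC-HIT  vc=[6]
12: 0x26 (blk 4, set 0) → L1-HIT  vc=[6]

SEQ = [MISS, L1-HIT, L1-HIT, L1-HIT, MISS, VC-HIT, VC-HIT, L1-HIT, VC-HIT, VC-HIT, L1-HIT, VC-HIT, L1-HIT]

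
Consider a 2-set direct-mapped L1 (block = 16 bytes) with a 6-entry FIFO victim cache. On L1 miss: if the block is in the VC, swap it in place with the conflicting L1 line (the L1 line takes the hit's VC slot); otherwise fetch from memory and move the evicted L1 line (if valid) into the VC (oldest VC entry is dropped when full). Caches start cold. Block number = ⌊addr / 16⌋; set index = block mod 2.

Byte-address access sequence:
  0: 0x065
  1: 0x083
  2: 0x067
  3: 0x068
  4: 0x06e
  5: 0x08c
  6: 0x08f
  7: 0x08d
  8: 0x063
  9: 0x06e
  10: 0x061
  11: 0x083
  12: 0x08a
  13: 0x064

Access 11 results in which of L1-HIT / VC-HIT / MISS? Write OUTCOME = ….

OUTCOME = VC-HIT

#0 0x65→b6/s0 MISS; vc=[]
#1 0x83→b8/s0 MISS; vc=[6]
#2 0x67→b6/s0 VC-HIT; vc=[8]
#3 0x68→b6/s0 L1-HIT; vc=[8]
#4 0x6e→b6/s0 L1-HIT; vc=[8]
#5 0x8c→b8/s0 VC-HIT; vc=[6]
#6 0x8f→b8/s0 L1-HIT; vc=[6]
#7 0x8d→b8/s0 L1-HIT; vc=[6]
#8 0x63→b6/s0 VC-HIT; vc=[8]
#9 0x6e→b6/s0 L1-HIT; vc=[8]
#10 0x61→b6/s0 L1-HIT; vc=[8]
#11 0x83→b8/s0 VC-HIT; vc=[6]
#12 0x8a→b8/s0 L1-HIT; vc=[6]
#13 0x64→b6/s0 VC-HIT; vc=[8]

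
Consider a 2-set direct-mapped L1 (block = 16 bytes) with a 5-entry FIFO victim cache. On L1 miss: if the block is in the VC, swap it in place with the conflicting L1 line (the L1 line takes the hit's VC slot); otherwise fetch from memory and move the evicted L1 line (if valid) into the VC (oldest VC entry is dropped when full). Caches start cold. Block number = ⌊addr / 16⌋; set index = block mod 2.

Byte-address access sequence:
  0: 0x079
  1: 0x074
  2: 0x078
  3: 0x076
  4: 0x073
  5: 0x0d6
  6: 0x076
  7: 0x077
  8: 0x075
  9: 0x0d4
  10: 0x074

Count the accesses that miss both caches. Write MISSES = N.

#0 0x79→b7/s1 MISS; vc=[]
#1 0x74→b7/s1 L1-HIT; vc=[]
#2 0x78→b7/s1 L1-HIT; vc=[]
#3 0x76→b7/s1 L1-HIT; vc=[]
#4 0x73→b7/s1 L1-HIT; vc=[]
#5 0xd6→b13/s1 MISS; vc=[7]
#6 0x76→b7/s1 VC-HIT; vc=[13]
#7 0x77→b7/s1 L1-HIT; vc=[13]
#8 0x75→b7/s1 L1-HIT; vc=[13]
#9 0xd4→b13/s1 VC-HIT; vc=[7]
#10 0x74→b7/s1 VC-HIT; vc=[13]

MISSES = 2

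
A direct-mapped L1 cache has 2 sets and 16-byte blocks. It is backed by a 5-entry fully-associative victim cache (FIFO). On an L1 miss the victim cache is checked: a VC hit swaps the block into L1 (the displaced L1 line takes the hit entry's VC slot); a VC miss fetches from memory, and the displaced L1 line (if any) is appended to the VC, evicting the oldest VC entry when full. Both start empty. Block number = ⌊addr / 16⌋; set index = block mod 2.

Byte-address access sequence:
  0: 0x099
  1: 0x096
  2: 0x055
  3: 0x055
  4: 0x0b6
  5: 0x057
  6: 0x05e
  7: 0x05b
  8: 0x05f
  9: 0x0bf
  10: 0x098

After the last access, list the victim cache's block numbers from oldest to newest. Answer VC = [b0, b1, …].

VC = [11, 5]

  [0] addr=0x99 blk=9 s=1: MISS | VC []
  [1] addr=0x96 blk=9 s=1: L1-HIT | VC []
  [2] addr=0x55 blk=5 s=1: MISS | VC [9]
  [3] addr=0x55 blk=5 s=1: L1-HIT | VC [9]
  [4] addr=0xb6 blk=11 s=1: MISS | VC [9, 5]
  [5] addr=0x57 blk=5 s=1: VC-HIT | VC [9, 11]
  [6] addr=0x5e blk=5 s=1: L1-HIT | VC [9, 11]
  [7] addr=0x5b blk=5 s=1: L1-HIT | VC [9, 11]
  [8] addr=0x5f blk=5 s=1: L1-HIT | VC [9, 11]
  [9] addr=0xbf blk=11 s=1: VC-HIT | VC [9, 5]
  [10] addr=0x98 blk=9 s=1: VC-HIT | VC [11, 5]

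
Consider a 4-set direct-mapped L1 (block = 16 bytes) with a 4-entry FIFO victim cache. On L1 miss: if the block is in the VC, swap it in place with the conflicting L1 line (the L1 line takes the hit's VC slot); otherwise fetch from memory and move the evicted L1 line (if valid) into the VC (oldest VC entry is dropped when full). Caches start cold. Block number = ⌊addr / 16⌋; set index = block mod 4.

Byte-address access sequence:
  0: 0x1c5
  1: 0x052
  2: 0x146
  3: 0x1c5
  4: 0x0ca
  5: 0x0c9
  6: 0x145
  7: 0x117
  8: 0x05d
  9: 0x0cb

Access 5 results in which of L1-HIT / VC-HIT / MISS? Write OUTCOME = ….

0: 0x1c5 (blk 28, set 0) → MISS  vc=[]
1: 0x52 (blk 5, set 1) → MISS  vc=[]
2: 0x146 (blk 20, set 0) → MISS  vc=[28]
3: 0x1c5 (blk 28, set 0) → VC-HIT  vc=[20]
4: 0xca (blk 12, set 0) → MISS  vc=[20, 28]
5: 0xc9 (blk 12, set 0) → L1-HIT  vc=[20, 28]
6: 0x145 (blk 20, set 0) → VC-HIT  vc=[12, 28]
7: 0x117 (blk 17, set 1) → MISS  vc=[12, 28, 5]
8: 0x5d (blk 5, set 1) → VC-HIT  vc=[12, 28, 17]
9: 0xcb (blk 12, set 0) → VC-HIT  vc=[20, 28, 17]

OUTCOME = L1-HIT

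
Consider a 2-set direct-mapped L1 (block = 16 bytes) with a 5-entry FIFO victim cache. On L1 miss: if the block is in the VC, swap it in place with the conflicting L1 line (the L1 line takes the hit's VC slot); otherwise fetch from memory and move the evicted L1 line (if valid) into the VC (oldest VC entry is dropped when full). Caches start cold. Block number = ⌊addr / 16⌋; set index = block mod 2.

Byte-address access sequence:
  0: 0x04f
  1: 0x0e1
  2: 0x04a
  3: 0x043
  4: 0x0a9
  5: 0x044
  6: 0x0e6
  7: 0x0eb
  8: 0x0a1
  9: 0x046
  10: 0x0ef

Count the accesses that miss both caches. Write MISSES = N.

MISSES = 3

0: 0x4f (blk 4, set 0) → MISS  vc=[]
1: 0xe1 (blk 14, set 0) → MISS  vc=[4]
2: 0x4a (blk 4, set 0) → VC-HIT  vc=[14]
3: 0x43 (blk 4, set 0) → L1-HIT  vc=[14]
4: 0xa9 (blk 10, set 0) → MISS  vc=[14, 4]
5: 0x44 (blk 4, set 0) → VC-HIT  vc=[14, 10]
6: 0xe6 (blk 14, set 0) → VC-HIT  vc=[4, 10]
7: 0xeb (blk 14, set 0) → L1-HIT  vc=[4, 10]
8: 0xa1 (blk 10, set 0) → VC-HIT  vc=[4, 14]
9: 0x46 (blk 4, set 0) → VC-HIT  vc=[10, 14]
10: 0xef (blk 14, set 0) → VC-HIT  vc=[10, 4]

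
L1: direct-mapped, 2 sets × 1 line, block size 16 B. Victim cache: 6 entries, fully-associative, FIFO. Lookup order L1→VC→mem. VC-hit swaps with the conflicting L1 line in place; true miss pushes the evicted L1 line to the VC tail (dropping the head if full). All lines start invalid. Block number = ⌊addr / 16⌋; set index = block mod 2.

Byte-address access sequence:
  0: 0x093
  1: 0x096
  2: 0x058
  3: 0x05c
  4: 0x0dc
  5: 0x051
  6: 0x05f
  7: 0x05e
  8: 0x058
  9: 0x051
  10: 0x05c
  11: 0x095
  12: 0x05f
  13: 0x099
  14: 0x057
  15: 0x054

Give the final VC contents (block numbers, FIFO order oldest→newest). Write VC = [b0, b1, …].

VC = [9, 13]

0: 0x93 (blk 9, set 1) → MISS  vc=[]
1: 0x96 (blk 9, set 1) → L1-HIT  vc=[]
2: 0x58 (blk 5, set 1) → MISS  vc=[9]
3: 0x5c (blk 5, set 1) → L1-HIT  vc=[9]
4: 0xdc (blk 13, set 1) → MISS  vc=[9, 5]
5: 0x51 (blk 5, set 1) → VC-HIT  vc=[9, 13]
6: 0x5f (blk 5, set 1) → L1-HIT  vc=[9, 13]
7: 0x5e (blk 5, set 1) → L1-HIT  vc=[9, 13]
8: 0x58 (blk 5, set 1) → L1-HIT  vc=[9, 13]
9: 0x51 (blk 5, set 1) → L1-HIT  vc=[9, 13]
10: 0x5c (blk 5, set 1) → L1-HIT  vc=[9, 13]
11: 0x95 (blk 9, set 1) → VC-HIT  vc=[5, 13]
12: 0x5f (blk 5, set 1) → VC-HIT  vc=[9, 13]
13: 0x99 (blk 9, set 1) → VC-HIT  vc=[5, 13]
14: 0x57 (blk 5, set 1) → VC-HIT  vc=[9, 13]
15: 0x54 (blk 5, set 1) → L1-HIT  vc=[9, 13]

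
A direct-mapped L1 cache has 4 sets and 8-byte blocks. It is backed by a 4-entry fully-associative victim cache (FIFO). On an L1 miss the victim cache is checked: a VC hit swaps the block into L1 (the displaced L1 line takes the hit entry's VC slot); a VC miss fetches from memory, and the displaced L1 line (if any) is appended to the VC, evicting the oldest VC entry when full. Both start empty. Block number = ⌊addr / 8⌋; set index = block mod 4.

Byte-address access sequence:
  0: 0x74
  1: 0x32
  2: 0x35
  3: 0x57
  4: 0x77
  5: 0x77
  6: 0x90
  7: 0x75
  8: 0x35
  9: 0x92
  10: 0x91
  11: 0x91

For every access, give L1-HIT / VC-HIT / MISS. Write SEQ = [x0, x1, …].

SEQ = [MISS, MISS, L1-HIT, MISS, VC-HIT, L1-HIT, MISS, VC-HIT, VC-HIT, VC-HIT, L1-HIT, L1-HIT]

#0 0x74→b14/s2 MISS; vc=[]
#1 0x32→b6/s2 MISS; vc=[14]
#2 0x35→b6/s2 L1-HIT; vc=[14]
#3 0x57→b10/s2 MISS; vc=[14,6]
#4 0x77→b14/s2 VC-HIT; vc=[10,6]
#5 0x77→b14/s2 L1-HIT; vc=[10,6]
#6 0x90→b18/s2 MISS; vc=[10,6,14]
#7 0x75→b14/s2 VC-HIT; vc=[10,6,18]
#8 0x35→b6/s2 VC-HIT; vc=[10,14,18]
#9 0x92→b18/s2 VC-HIT; vc=[10,14,6]
#10 0x91→b18/s2 L1-HIT; vc=[10,14,6]
#11 0x91→b18/s2 L1-HIT; vc=[10,14,6]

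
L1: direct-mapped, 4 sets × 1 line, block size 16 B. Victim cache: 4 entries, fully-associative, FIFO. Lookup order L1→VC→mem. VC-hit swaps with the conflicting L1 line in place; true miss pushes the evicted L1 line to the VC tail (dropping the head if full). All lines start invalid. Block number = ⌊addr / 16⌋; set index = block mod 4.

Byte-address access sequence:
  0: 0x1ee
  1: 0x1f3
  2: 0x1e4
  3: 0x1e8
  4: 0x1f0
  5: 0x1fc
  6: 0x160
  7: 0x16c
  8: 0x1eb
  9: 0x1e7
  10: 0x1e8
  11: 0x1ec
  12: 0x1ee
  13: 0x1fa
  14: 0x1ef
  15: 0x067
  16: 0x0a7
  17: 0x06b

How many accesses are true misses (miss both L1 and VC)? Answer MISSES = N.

0: 0x1ee (blk 30, set 2) → MISS  vc=[]
1: 0x1f3 (blk 31, set 3) → MISS  vc=[]
2: 0x1e4 (blk 30, set 2) → L1-HIT  vc=[]
3: 0x1e8 (blk 30, set 2) → L1-HIT  vc=[]
4: 0x1f0 (blk 31, set 3) → L1-HIT  vc=[]
5: 0x1fc (blk 31, set 3) → L1-HIT  vc=[]
6: 0x160 (blk 22, set 2) → MISS  vc=[30]
7: 0x16c (blk 22, set 2) → L1-HIT  vc=[30]
8: 0x1eb (blk 30, set 2) → VC-HIT  vc=[22]
9: 0x1e7 (blk 30, set 2) → L1-HIT  vc=[22]
10: 0x1e8 (blk 30, set 2) → L1-HIT  vc=[22]
11: 0x1ec (blk 30, set 2) → L1-HIT  vc=[22]
12: 0x1ee (blk 30, set 2) → L1-HIT  vc=[22]
13: 0x1fa (blk 31, set 3) → L1-HIT  vc=[22]
14: 0x1ef (blk 30, set 2) → L1-HIT  vc=[22]
15: 0x67 (blk 6, set 2) → MISS  vc=[22, 30]
16: 0xa7 (blk 10, set 2) → MISS  vc=[22, 30, 6]
17: 0x6b (blk 6, set 2) → VC-HIT  vc=[22, 30, 10]

MISSES = 5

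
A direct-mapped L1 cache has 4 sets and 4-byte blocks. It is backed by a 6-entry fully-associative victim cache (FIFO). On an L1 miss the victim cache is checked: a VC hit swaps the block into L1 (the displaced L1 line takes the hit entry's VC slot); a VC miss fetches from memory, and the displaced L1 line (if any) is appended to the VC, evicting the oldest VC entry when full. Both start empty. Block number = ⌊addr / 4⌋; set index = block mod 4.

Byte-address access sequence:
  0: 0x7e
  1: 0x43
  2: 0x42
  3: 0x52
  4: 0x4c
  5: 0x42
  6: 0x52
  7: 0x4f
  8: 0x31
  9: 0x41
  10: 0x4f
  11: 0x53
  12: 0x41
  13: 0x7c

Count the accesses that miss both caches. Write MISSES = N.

  [0] addr=0x7e blk=31 s=3: MISS | VC []
  [1] addr=0x43 blk=16 s=0: MISS | VC []
  [2] addr=0x42 blk=16 s=0: L1-HIT | VC []
  [3] addr=0x52 blk=20 s=0: MISS | VC [16]
  [4] addr=0x4c blk=19 s=3: MISS | VC [16, 31]
  [5] addr=0x42 blk=16 s=0: VC-HIT | VC [20, 31]
  [6] addr=0x52 blk=20 s=0: VC-HIT | VC [16, 31]
  [7] addr=0x4f blk=19 s=3: L1-HIT | VC [16, 31]
  [8] addr=0x31 blk=12 s=0: MISS | VC [16, 31, 20]
  [9] addr=0x41 blk=16 s=0: VC-HIT | VC [12, 31, 20]
  [10] addr=0x4f blk=19 s=3: L1-HIT | VC [12, 31, 20]
  [11] addr=0x53 blk=20 s=0: VC-HIT | VC [12, 31, 16]
  [12] addr=0x41 blk=16 s=0: VC-HIT | VC [12, 31, 20]
  [13] addr=0x7c blk=31 s=3: VC-HIT | VC [12, 19, 20]

MISSES = 5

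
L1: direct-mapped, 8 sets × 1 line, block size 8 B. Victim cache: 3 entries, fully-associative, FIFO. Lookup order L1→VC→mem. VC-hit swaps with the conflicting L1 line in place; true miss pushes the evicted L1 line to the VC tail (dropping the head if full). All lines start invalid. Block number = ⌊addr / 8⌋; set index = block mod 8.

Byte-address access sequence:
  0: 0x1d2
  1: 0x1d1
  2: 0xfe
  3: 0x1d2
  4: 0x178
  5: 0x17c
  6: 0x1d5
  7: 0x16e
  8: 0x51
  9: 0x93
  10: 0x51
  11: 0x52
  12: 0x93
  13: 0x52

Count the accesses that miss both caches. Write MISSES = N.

MISSES = 6

  [0] addr=0x1d2 blk=58 s=2: MISS | VC []
  [1] addr=0x1d1 blk=58 s=2: L1-HIT | VC []
  [2] addr=0xfe blk=31 s=7: MISS | VC []
  [3] addr=0x1d2 blk=58 s=2: L1-HIT | VC []
  [4] addr=0x178 blk=47 s=7: MISS | VC [31]
  [5] addr=0x17c blk=47 s=7: L1-HIT | VC [31]
  [6] addr=0x1d5 blk=58 s=2: L1-HIT | VC [31]
  [7] addr=0x16e blk=45 s=5: MISS | VC [31]
  [8] addr=0x51 blk=10 s=2: MISS | VC [31, 58]
  [9] addr=0x93 blk=18 s=2: MISS | VC [31, 58, 10]
  [10] addr=0x51 blk=10 s=2: VC-HIT | VC [31, 58, 18]
  [11] addr=0x52 blk=10 s=2: L1-HIT | VC [31, 58, 18]
  [12] addr=0x93 blk=18 s=2: VC-HIT | VC [31, 58, 10]
  [13] addr=0x52 blk=10 s=2: VC-HIT | VC [31, 58, 18]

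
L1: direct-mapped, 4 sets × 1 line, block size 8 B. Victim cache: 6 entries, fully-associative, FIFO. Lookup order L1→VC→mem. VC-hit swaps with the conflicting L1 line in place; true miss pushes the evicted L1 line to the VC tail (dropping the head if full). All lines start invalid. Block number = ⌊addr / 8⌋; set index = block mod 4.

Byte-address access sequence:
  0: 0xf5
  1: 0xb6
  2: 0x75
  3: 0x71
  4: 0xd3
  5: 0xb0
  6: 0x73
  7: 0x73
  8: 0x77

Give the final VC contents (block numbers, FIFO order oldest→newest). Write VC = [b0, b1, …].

0: 0xf5 (blk 30, set 2) → MISS  vc=[]
1: 0xb6 (blk 22, set 2) → MISS  vc=[30]
2: 0x75 (blk 14, set 2) → MISS  vc=[30, 22]
3: 0x71 (blk 14, set 2) → L1-HIT  vc=[30, 22]
4: 0xd3 (blk 26, set 2) → MISS  vc=[30, 22, 14]
5: 0xb0 (blk 22, set 2) → VC-HIT  vc=[30, 26, 14]
6: 0x73 (blk 14, set 2) → VC-HIT  vc=[30, 26, 22]
7: 0x73 (blk 14, set 2) → L1-HIT  vc=[30, 26, 22]
8: 0x77 (blk 14, set 2) → L1-HIT  vc=[30, 26, 22]

VC = [30, 26, 22]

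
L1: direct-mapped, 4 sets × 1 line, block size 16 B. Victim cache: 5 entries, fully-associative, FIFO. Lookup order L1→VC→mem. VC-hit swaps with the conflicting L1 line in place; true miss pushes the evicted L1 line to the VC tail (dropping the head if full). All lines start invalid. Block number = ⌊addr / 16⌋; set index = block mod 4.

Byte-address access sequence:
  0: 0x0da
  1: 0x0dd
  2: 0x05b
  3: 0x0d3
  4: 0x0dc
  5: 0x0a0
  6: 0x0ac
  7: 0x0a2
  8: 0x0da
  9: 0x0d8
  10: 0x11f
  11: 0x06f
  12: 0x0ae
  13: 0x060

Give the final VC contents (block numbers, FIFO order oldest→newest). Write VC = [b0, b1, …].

VC = [5, 13, 10]

#0 0xda→b13/s1 MISS; vc=[]
#1 0xdd→b13/s1 L1-HIT; vc=[]
#2 0x5b→b5/s1 MISS; vc=[13]
#3 0xd3→b13/s1 VC-HIT; vc=[5]
#4 0xdc→b13/s1 L1-HIT; vc=[5]
#5 0xa0→b10/s2 MISS; vc=[5]
#6 0xac→b10/s2 L1-HIT; vc=[5]
#7 0xa2→b10/s2 L1-HIT; vc=[5]
#8 0xda→b13/s1 L1-HIT; vc=[5]
#9 0xd8→b13/s1 L1-HIT; vc=[5]
#10 0x11f→b17/s1 MISS; vc=[5,13]
#11 0x6f→b6/s2 MISS; vc=[5,13,10]
#12 0xae→b10/s2 VC-HIT; vc=[5,13,6]
#13 0x60→b6/s2 VC-HIT; vc=[5,13,10]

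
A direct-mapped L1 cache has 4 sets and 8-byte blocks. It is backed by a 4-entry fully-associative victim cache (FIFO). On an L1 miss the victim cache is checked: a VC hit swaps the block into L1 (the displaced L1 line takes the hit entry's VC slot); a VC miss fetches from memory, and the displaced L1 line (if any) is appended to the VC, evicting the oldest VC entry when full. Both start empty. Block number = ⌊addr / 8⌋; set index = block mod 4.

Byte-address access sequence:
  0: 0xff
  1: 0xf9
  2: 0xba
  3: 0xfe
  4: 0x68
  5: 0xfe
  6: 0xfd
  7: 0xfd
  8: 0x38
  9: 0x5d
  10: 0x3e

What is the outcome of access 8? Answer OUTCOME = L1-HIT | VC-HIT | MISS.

#0 0xff→b31/s3 MISS; vc=[]
#1 0xf9→b31/s3 L1-HIT; vc=[]
#2 0xba→b23/s3 MISS; vc=[31]
#3 0xfe→b31/s3 VC-HIT; vc=[23]
#4 0x68→b13/s1 MISS; vc=[23]
#5 0xfe→b31/s3 L1-HIT; vc=[23]
#6 0xfd→b31/s3 L1-HIT; vc=[23]
#7 0xfd→b31/s3 L1-HIT; vc=[23]
#8 0x38→b7/s3 MISS; vc=[23,31]
#9 0x5d→b11/s3 MISS; vc=[23,31,7]
#10 0x3e→b7/s3 VC-HIT; vc=[23,31,11]

OUTCOME = MISS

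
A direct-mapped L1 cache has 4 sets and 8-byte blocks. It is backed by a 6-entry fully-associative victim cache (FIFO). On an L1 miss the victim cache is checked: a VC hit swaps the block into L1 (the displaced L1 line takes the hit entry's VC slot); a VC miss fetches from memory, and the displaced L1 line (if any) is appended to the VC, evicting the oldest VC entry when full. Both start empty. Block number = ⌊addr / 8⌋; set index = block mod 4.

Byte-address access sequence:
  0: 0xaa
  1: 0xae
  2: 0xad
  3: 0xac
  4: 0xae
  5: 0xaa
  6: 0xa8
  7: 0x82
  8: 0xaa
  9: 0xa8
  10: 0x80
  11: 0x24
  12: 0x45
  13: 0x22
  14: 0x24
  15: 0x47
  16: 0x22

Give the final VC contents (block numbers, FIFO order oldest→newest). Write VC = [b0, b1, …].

VC = [16, 8]

#0 0xaa→b21/s1 MISS; vc=[]
#1 0xae→b21/s1 L1-HIT; vc=[]
#2 0xad→b21/s1 L1-HIT; vc=[]
#3 0xac→b21/s1 L1-HIT; vc=[]
#4 0xae→b21/s1 L1-HIT; vc=[]
#5 0xaa→b21/s1 L1-HIT; vc=[]
#6 0xa8→b21/s1 L1-HIT; vc=[]
#7 0x82→b16/s0 MISS; vc=[]
#8 0xaa→b21/s1 L1-HIT; vc=[]
#9 0xa8→b21/s1 L1-HIT; vc=[]
#10 0x80→b16/s0 L1-HIT; vc=[]
#11 0x24→b4/s0 MISS; vc=[16]
#12 0x45→b8/s0 MISS; vc=[16,4]
#13 0x22→b4/s0 VC-HIT; vc=[16,8]
#14 0x24→b4/s0 L1-HIT; vc=[16,8]
#15 0x47→b8/s0 VC-HIT; vc=[16,4]
#16 0x22→b4/s0 VC-HIT; vc=[16,8]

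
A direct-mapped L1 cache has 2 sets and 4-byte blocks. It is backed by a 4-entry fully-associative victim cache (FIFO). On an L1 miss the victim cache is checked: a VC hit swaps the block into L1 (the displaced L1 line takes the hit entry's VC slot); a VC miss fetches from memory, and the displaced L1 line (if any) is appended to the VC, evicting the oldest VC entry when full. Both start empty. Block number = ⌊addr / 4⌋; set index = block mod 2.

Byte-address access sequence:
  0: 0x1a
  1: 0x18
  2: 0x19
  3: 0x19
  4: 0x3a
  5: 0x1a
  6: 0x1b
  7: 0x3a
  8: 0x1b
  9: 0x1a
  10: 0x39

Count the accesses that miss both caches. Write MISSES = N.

  [0] addr=0x1a blk=6 s=0: MISS | VC []
  [1] addr=0x18 blk=6 s=0: L1-HIT | VC []
  [2] addr=0x19 blk=6 s=0: L1-HIT | VC []
  [3] addr=0x19 blk=6 s=0: L1-HIT | VC []
  [4] addr=0x3a blk=14 s=0: MISS | VC [6]
  [5] addr=0x1a blk=6 s=0: VC-HIT | VC [14]
  [6] addr=0x1b blk=6 s=0: L1-HIT | VC [14]
  [7] addr=0x3a blk=14 s=0: VC-HIT | VC [6]
  [8] addr=0x1b blk=6 s=0: VC-HIT | VC [14]
  [9] addr=0x1a blk=6 s=0: L1-HIT | VC [14]
  [10] addr=0x39 blk=14 s=0: VC-HIT | VC [6]

MISSES = 2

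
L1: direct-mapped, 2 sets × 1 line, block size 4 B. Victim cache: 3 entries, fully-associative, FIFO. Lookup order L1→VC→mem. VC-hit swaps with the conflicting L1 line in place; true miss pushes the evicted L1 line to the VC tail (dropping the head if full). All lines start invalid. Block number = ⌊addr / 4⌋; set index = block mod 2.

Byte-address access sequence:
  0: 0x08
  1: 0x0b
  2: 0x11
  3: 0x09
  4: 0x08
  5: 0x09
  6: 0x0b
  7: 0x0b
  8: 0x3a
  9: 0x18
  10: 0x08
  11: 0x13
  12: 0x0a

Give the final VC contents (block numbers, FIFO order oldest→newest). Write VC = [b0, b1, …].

VC = [4, 6, 14]

  [0] addr=0x8 blk=2 s=0: MISS | VC []
  [1] addr=0xb blk=2 s=0: L1-HIT | VC []
  [2] addr=0x11 blk=4 s=0: MISS | VC [2]
  [3] addr=0x9 blk=2 s=0: VC-HIT | VC [4]
  [4] addr=0x8 blk=2 s=0: L1-HIT | VC [4]
  [5] addr=0x9 blk=2 s=0: L1-HIT | VC [4]
  [6] addr=0xb blk=2 s=0: L1-HIT | VC [4]
  [7] addr=0xb blk=2 s=0: L1-HIT | VC [4]
  [8] addr=0x3a blk=14 s=0: MISS | VC [4, 2]
  [9] addr=0x18 blk=6 s=0: MISS | VC [4, 2, 14]
  [10] addr=0x8 blk=2 s=0: VC-HIT | VC [4, 6, 14]
  [11] addr=0x13 blk=4 s=0: VC-HIT | VC [2, 6, 14]
  [12] addr=0xa blk=2 s=0: VC-HIT | VC [4, 6, 14]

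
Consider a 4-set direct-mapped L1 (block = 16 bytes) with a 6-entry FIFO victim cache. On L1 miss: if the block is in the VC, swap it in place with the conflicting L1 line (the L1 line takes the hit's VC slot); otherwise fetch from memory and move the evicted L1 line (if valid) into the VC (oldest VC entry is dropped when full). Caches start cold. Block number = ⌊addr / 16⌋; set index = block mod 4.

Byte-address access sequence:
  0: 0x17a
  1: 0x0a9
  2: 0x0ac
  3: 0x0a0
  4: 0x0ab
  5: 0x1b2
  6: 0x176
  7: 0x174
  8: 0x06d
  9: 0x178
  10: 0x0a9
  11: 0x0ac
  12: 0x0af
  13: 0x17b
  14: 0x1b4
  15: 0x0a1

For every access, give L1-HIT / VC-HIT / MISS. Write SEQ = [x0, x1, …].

#0 0x17a→b23/s3 MISS; vc=[]
#1 0xa9→b10/s2 MISS; vc=[]
#2 0xac→b10/s2 L1-HIT; vc=[]
#3 0xa0→b10/s2 L1-HIT; vc=[]
#4 0xab→b10/s2 L1-HIT; vc=[]
#5 0x1b2→b27/s3 MISS; vc=[23]
#6 0x176→b23/s3 VC-HIT; vc=[27]
#7 0x174→b23/s3 L1-HIT; vc=[27]
#8 0x6d→b6/s2 MISS; vc=[27,10]
#9 0x178→b23/s3 L1-HIT; vc=[27,10]
#10 0xa9→b10/s2 VC-HIT; vc=[27,6]
#11 0xac→b10/s2 L1-HIT; vc=[27,6]
#12 0xaf→b10/s2 L1-HIT; vc=[27,6]
#13 0x17b→b23/s3 L1-HIT; vc=[27,6]
#14 0x1b4→b27/s3 VC-HIT; vc=[23,6]
#15 0xa1→b10/s2 L1-HIT; vc=[23,6]

SEQ = [MISS, MISS, L1-HIT, L1-HIT, L1-HIT, MISS, VC-HIT, L1-HIT, MISS, L1-HIT, VC-HIT, L1-HIT, L1-HIT, L1-HIT, VC-HIT, L1-HIT]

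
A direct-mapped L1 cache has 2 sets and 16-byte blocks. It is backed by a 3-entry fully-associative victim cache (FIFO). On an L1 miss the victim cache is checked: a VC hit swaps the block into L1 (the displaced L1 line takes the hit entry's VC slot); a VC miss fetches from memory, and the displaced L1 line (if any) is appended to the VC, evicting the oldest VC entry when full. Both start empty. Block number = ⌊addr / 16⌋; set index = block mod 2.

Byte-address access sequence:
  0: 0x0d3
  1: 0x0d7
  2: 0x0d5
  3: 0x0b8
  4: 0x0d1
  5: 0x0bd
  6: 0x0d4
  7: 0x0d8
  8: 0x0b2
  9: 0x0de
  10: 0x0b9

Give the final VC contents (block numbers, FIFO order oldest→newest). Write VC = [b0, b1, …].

VC = [13]

  [0] addr=0xd3 blk=13 s=1: MISS | VC []
  [1] addr=0xd7 blk=13 s=1: L1-HIT | VC []
  [2] addr=0xd5 blk=13 s=1: L1-HIT | VC []
  [3] addr=0xb8 blk=11 s=1: MISS | VC [13]
  [4] addr=0xd1 blk=13 s=1: VC-HIT | VC [11]
  [5] addr=0xbd blk=11 s=1: VC-HIT | VC [13]
  [6] addr=0xd4 blk=13 s=1: VC-HIT | VC [11]
  [7] addr=0xd8 blk=13 s=1: L1-HIT | VC [11]
  [8] addr=0xb2 blk=11 s=1: VC-HIT | VC [13]
  [9] addr=0xde blk=13 s=1: VC-HIT | VC [11]
  [10] addr=0xb9 blk=11 s=1: VC-HIT | VC [13]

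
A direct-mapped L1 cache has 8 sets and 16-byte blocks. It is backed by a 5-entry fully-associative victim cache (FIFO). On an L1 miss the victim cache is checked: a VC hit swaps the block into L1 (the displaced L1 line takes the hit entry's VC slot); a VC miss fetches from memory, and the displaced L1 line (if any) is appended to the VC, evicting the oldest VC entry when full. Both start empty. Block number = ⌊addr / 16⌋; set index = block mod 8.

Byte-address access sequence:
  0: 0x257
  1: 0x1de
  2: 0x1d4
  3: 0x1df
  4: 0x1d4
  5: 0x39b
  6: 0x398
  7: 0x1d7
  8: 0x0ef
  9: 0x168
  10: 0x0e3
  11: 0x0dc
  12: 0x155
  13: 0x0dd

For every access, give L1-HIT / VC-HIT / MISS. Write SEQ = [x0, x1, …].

#0 0x257→b37/s5 MISS; vc=[]
#1 0x1de→b29/s5 MISS; vc=[37]
#2 0x1d4→b29/s5 L1-HIT; vc=[37]
#3 0x1df→b29/s5 L1-HIT; vc=[37]
#4 0x1d4→b29/s5 L1-HIT; vc=[37]
#5 0x39b→b57/s1 MISS; vc=[37]
#6 0x398→b57/s1 L1-HIT; vc=[37]
#7 0x1d7→b29/s5 L1-HIT; vc=[37]
#8 0xef→b14/s6 MISS; vc=[37]
#9 0x168→b22/s6 MISS; vc=[37,14]
#10 0xe3→b14/s6 VC-HIT; vc=[37,22]
#11 0xdc→b13/s5 MISS; vc=[37,22,29]
#12 0x155→b21/s5 MISS; vc=[37,22,29,13]
#13 0xdd→b13/s5 VC-HIT; vc=[37,22,29,21]

SEQ = [MISS, MISS, L1-HIT, L1-HIT, L1-HIT, MISS, L1-HIT, L1-HIT, MISS, MISS, VC-HIT, MISS, MISS, VC-HIT]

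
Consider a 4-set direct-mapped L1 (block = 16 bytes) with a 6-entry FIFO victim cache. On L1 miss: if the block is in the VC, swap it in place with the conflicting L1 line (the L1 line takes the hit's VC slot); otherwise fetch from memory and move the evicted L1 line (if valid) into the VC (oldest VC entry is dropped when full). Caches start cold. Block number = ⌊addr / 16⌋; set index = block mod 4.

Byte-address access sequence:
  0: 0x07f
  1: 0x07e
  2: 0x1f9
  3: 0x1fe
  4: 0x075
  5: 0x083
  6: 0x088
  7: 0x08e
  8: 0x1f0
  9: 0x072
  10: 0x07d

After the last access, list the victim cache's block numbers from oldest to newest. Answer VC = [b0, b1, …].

  [0] addr=0x7f blk=7 s=3: MISS | VC []
  [1] addr=0x7e blk=7 s=3: L1-HIT | VC []
  [2] addr=0x1f9 blk=31 s=3: MISS | VC [7]
  [3] addr=0x1fe blk=31 s=3: L1-HIT | VC [7]
  [4] addr=0x75 blk=7 s=3: VC-HIT | VC [31]
  [5] addr=0x83 blk=8 s=0: MISS | VC [31]
  [6] addr=0x88 blk=8 s=0: L1-HIT | VC [31]
  [7] addr=0x8e blk=8 s=0: L1-HIT | VC [31]
  [8] addr=0x1f0 blk=31 s=3: VC-HIT | VC [7]
  [9] addr=0x72 blk=7 s=3: VC-HIT | VC [31]
  [10] addr=0x7d blk=7 s=3: L1-HIT | VC [31]

VC = [31]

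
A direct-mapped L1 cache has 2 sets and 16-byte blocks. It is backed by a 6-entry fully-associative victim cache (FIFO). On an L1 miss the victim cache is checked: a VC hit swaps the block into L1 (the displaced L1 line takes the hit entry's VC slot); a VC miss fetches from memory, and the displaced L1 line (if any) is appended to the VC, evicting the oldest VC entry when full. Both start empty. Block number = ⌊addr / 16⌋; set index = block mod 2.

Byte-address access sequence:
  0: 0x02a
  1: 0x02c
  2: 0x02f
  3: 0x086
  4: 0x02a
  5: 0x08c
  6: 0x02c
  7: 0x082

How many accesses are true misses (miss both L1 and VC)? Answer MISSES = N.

#0 0x2a→b2/s0 MISS; vc=[]
#1 0x2c→b2/s0 L1-HIT; vc=[]
#2 0x2f→b2/s0 L1-HIT; vc=[]
#3 0x86→b8/s0 MISS; vc=[2]
#4 0x2a→b2/s0 VC-HIT; vc=[8]
#5 0x8c→b8/s0 VC-HIT; vc=[2]
#6 0x2c→b2/s0 VC-HIT; vc=[8]
#7 0x82→b8/s0 VC-HIT; vc=[2]

MISSES = 2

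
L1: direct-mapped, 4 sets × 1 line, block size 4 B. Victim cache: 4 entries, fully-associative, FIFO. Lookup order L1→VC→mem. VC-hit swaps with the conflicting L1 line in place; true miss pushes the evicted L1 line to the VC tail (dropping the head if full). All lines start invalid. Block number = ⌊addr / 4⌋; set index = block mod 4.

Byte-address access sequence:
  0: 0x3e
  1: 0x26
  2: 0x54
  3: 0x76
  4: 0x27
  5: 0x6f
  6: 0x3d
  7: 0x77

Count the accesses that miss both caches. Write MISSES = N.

MISSES = 5

#0 0x3e→b15/s3 MISS; vc=[]
#1 0x26→b9/s1 MISS; vc=[]
#2 0x54→b21/s1 MISS; vc=[9]
#3 0x76→b29/s1 MISS; vc=[9,21]
#4 0x27→b9/s1 VC-HIT; vc=[29,21]
#5 0x6f→b27/s3 MISS; vc=[29,21,15]
#6 0x3d→b15/s3 VC-HIT; vc=[29,21,27]
#7 0x77→b29/s1 VC-HIT; vc=[9,21,27]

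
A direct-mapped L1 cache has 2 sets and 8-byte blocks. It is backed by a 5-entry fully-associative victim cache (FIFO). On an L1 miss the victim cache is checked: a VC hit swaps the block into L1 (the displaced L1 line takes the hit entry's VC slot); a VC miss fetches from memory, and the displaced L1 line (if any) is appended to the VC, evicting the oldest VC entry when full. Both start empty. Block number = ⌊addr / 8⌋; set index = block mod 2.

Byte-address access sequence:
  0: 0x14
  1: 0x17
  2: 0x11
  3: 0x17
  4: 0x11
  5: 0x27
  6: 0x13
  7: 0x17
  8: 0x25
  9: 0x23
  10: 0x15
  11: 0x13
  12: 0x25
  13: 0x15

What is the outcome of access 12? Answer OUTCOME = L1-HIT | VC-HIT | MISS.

0: 0x14 (blk 2, set 0) → MISS  vc=[]
1: 0x17 (blk 2, set 0) → L1-HIT  vc=[]
2: 0x11 (blk 2, set 0) → L1-HIT  vc=[]
3: 0x17 (blk 2, set 0) → L1-HIT  vc=[]
4: 0x11 (blk 2, set 0) → L1-HIT  vc=[]
5: 0x27 (blk 4, set 0) → MISS  vc=[2]
6: 0x13 (blk 2, set 0) → VC-HIT  vc=[4]
7: 0x17 (blk 2, set 0) → L1-HIT  vc=[4]
8: 0x25 (blk 4, set 0) → VC-HIT  vc=[2]
9: 0x23 (blk 4, set 0) → L1-HIT  vc=[2]
10: 0x15 (blk 2, set 0) → VC-HIT  vc=[4]
11: 0x13 (blk 2, set 0) → L1-HIT  vc=[4]
12: 0x25 (blk 4, set 0) → VC-HIT  vc=[2]
13: 0x15 (blk 2, set 0) → VC-HIT  vc=[4]

OUTCOME = VC-HIT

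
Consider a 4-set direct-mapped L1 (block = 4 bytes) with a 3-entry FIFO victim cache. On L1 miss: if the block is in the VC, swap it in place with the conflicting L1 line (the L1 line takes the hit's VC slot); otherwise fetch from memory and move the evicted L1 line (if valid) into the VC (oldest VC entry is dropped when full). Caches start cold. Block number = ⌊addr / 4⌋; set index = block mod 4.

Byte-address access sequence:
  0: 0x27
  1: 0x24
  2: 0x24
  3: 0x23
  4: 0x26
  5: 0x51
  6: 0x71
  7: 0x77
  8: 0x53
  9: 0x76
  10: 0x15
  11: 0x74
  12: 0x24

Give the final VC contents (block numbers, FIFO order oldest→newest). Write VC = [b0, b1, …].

VC = [28, 29, 5]

0: 0x27 (blk 9, set 1) → MISS  vc=[]
1: 0x24 (blk 9, set 1) → L1-HIT  vc=[]
2: 0x24 (blk 9, set 1) → L1-HIT  vc=[]
3: 0x23 (blk 8, set 0) → MISS  vc=[]
4: 0x26 (blk 9, set 1) → L1-HIT  vc=[]
5: 0x51 (blk 20, set 0) → MISS  vc=[8]
6: 0x71 (blk 28, set 0) → MISS  vc=[8, 20]
7: 0x77 (blk 29, set 1) → MISS  vc=[8, 20, 9]
8: 0x53 (blk 20, set 0) → VC-HIT  vc=[8, 28, 9]
9: 0x76 (blk 29, set 1) → L1-HIT  vc=[8, 28, 9]
10: 0x15 (blk 5, set 1) → MISS  vc=[28, 9, 29]
11: 0x74 (blk 29, set 1) → VC-HIT  vc=[28, 9, 5]
12: 0x24 (blk 9, set 1) → VC-HIT  vc=[28, 29, 5]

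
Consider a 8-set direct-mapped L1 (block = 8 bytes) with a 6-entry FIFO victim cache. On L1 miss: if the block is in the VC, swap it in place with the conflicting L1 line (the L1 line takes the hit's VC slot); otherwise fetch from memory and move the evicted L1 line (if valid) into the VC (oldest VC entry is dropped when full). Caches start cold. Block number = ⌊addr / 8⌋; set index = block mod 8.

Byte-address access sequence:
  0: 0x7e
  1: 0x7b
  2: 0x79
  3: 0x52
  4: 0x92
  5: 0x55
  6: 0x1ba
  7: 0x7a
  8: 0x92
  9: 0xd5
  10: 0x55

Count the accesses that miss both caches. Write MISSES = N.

MISSES = 5

0: 0x7e (blk 15, set 7) → MISS  vc=[]
1: 0x7b (blk 15, set 7) → L1-HIT  vc=[]
2: 0x79 (blk 15, set 7) → L1-HIT  vc=[]
3: 0x52 (blk 10, set 2) → MISS  vc=[]
4: 0x92 (blk 18, set 2) → MISS  vc=[10]
5: 0x55 (blk 10, set 2) → VC-HIT  vc=[18]
6: 0x1ba (blk 55, set 7) → MISS  vc=[18, 15]
7: 0x7a (blk 15, set 7) → VC-HIT  vc=[18, 55]
8: 0x92 (blk 18, set 2) → VC-HIT  vc=[10, 55]
9: 0xd5 (blk 26, set 2) → MISS  vc=[10, 55, 18]
10: 0x55 (blk 10, set 2) → VC-HIT  vc=[26, 55, 18]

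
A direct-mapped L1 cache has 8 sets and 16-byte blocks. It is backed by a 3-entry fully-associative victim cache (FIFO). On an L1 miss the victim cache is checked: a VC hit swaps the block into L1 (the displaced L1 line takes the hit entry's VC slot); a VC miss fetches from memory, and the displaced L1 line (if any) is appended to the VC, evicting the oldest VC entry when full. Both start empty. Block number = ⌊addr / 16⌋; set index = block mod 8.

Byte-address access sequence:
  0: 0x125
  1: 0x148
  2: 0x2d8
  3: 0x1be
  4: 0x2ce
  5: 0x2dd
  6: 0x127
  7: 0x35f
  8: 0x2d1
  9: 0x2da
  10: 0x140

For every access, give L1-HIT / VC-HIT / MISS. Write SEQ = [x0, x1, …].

0: 0x125 (blk 18, set 2) → MISS  vc=[]
1: 0x148 (blk 20, set 4) → MISS  vc=[]
2: 0x2d8 (blk 45, set 5) → MISS  vc=[]
3: 0x1be (blk 27, set 3) → MISS  vc=[]
4: 0x2ce (blk 44, set 4) → MISS  vc=[20]
5: 0x2dd (blk 45, set 5) → L1-HIT  vc=[20]
6: 0x127 (blk 18, set 2) → L1-HIT  vc=[20]
7: 0x35f (blk 53, set 5) → MISS  vc=[20, 45]
8: 0x2d1 (blk 45, set 5) → VC-HIT  vc=[20, 53]
9: 0x2da (blk 45, set 5) → L1-HIT  vc=[20, 53]
10: 0x140 (blk 20, set 4) → VC-HIT  vc=[44, 53]

SEQ = [MISS, MISS, MISS, MISS, MISS, L1-HIT, L1-HIT, MISS, VC-HIT, L1-HIT, VC-HIT]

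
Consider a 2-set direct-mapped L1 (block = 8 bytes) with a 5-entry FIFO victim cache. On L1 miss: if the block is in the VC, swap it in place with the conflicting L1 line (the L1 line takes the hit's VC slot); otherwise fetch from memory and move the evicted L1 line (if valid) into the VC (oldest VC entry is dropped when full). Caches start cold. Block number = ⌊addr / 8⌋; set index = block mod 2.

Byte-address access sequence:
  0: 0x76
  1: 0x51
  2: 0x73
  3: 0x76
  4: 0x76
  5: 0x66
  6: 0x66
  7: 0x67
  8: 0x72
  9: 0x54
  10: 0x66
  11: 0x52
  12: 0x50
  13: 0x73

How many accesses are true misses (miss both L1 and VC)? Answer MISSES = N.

0: 0x76 (blk 14, set 0) → MISS  vc=[]
1: 0x51 (blk 10, set 0) → MISS  vc=[14]
2: 0x73 (blk 14, set 0) → VC-HIT  vc=[10]
3: 0x76 (blk 14, set 0) → L1-HIT  vc=[10]
4: 0x76 (blk 14, set 0) → L1-HIT  vc=[10]
5: 0x66 (blk 12, set 0) → MISS  vc=[10, 14]
6: 0x66 (blk 12, set 0) → L1-HIT  vc=[10, 14]
7: 0x67 (blk 12, set 0) → L1-HIT  vc=[10, 14]
8: 0x72 (blk 14, set 0) → VC-HIT  vc=[10, 12]
9: 0x54 (blk 10, set 0) → VC-HIT  vc=[14, 12]
10: 0x66 (blk 12, set 0) → VC-HIT  vc=[14, 10]
11: 0x52 (blk 10, set 0) → VC-HIT  vc=[14, 12]
12: 0x50 (blk 10, set 0) → L1-HIT  vc=[14, 12]
13: 0x73 (blk 14, set 0) → VC-HIT  vc=[10, 12]

MISSES = 3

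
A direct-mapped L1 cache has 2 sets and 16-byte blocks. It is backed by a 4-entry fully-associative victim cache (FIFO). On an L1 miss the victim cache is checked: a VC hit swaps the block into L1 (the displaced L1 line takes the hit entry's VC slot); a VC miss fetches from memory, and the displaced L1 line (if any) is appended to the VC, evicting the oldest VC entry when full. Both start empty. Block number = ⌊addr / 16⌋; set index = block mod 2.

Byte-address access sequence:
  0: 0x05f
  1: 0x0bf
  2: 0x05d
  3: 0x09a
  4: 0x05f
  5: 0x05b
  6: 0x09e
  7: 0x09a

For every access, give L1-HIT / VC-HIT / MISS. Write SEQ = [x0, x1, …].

0: 0x5f (blk 5, set 1) → MISS  vc=[]
1: 0xbf (blk 11, set 1) → MISS  vc=[5]
2: 0x5d (blk 5, set 1) → VC-HIT  vc=[11]
3: 0x9a (blk 9, set 1) → MISS  vc=[11, 5]
4: 0x5f (blk 5, set 1) → VC-HIT  vc=[11, 9]
5: 0x5b (blk 5, set 1) → L1-HIT  vc=[11, 9]
6: 0x9e (blk 9, set 1) → VC-HIT  vc=[11, 5]
7: 0x9a (blk 9, set 1) → L1-HIT  vc=[11, 5]

SEQ = [MISS, MISS, VC-HIT, MISS, VC-HIT, L1-HIT, VC-HIT, L1-HIT]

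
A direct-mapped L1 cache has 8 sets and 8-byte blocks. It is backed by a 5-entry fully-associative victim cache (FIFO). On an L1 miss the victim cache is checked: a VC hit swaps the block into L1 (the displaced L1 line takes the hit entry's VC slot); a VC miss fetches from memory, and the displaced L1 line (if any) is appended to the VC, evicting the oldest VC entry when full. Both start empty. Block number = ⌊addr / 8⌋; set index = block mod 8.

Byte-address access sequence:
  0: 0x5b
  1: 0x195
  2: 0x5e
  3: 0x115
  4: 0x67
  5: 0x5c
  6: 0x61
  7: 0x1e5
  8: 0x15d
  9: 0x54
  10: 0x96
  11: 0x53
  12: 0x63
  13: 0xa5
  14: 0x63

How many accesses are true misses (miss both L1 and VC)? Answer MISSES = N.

  [0] addr=0x5b blk=11 s=3: MISS | VC []
  [1] addr=0x195 blk=50 s=2: MISS | VC []
  [2] addr=0x5e blk=11 s=3: L1-HIT | VC []
  [3] addr=0x115 blk=34 s=2: MISS | VC [50]
  [4] addr=0x67 blk=12 s=4: MISS | VC [50]
  [5] addr=0x5c blk=11 s=3: L1-HIT | VC [50]
  [6] addr=0x61 blk=12 s=4: L1-HIT | VC [50]
  [7] addr=0x1e5 blk=60 s=4: MISS | VC [50, 12]
  [8] addr=0x15d blk=43 s=3: MISS | VC [50, 12, 11]
  [9] addr=0x54 blk=10 s=2: MISS | VC [50, 12, 11, 34]
  [10] addr=0x96 blk=18 s=2: MISS | VC [50, 12, 11, 34, 10]
  [11] addr=0x53 blk=10 s=2: VC-HIT | VC [50, 12, 11, 34, 18]
  [12] addr=0x63 blk=12 s=4: VC-HIT | VC [50, 60, 11, 34, 18]
  [13] addr=0xa5 blk=20 s=4: MISS | VC [60, 11, 34, 18, 12]
  [14] addr=0x63 blk=12 s=4: VC-HIT | VC [60, 11, 34, 18, 20]

MISSES = 9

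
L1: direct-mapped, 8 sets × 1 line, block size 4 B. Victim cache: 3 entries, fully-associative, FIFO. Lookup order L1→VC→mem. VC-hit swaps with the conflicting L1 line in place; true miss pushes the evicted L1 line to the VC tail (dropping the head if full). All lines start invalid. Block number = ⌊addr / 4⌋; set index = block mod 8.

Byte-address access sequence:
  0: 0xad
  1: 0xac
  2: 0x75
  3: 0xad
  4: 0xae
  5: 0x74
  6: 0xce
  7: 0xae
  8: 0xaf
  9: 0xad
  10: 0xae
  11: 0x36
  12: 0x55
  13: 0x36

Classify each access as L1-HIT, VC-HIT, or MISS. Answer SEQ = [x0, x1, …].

SEQ = [MISS, L1-HIT, MISS, L1-HIT, L1-HIT, L1-HIT, MISS, VC-HIT, L1-HIT, L1-HIT, L1-HIT, MISS, MISS, VC-HIT]

  [0] addr=0xad blk=43 s=3: MISS | VC []
  [1] addr=0xac blk=43 s=3: L1-HIT | VC []
  [2] addr=0x75 blk=29 s=5: MISS | VC []
  [3] addr=0xad blk=43 s=3: L1-HIT | VC []
  [4] addr=0xae blk=43 s=3: L1-HIT | VC []
  [5] addr=0x74 blk=29 s=5: L1-HIT | VC []
  [6] addr=0xce blk=51 s=3: MISS | VC [43]
  [7] addr=0xae blk=43 s=3: VC-HIT | VC [51]
  [8] addr=0xaf blk=43 s=3: L1-HIT | VC [51]
  [9] addr=0xad blk=43 s=3: L1-HIT | VC [51]
  [10] addr=0xae blk=43 s=3: L1-HIT | VC [51]
  [11] addr=0x36 blk=13 s=5: MISS | VC [51, 29]
  [12] addr=0x55 blk=21 s=5: MISS | VC [51, 29, 13]
  [13] addr=0x36 blk=13 s=5: VC-HIT | VC [51, 29, 21]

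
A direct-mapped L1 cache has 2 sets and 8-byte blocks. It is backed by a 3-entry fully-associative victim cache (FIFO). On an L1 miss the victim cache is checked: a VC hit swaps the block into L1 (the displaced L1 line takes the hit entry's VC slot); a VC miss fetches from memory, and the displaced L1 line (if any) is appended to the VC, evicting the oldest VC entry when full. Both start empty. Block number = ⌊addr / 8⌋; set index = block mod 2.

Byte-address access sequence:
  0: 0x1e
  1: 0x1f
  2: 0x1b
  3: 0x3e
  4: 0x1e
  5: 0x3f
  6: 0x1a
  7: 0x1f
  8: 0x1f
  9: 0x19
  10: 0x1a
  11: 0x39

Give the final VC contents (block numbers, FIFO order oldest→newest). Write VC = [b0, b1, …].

#0 0x1e→b3/s1 MISS; vc=[]
#1 0x1f→b3/s1 L1-HIT; vc=[]
#2 0x1b→b3/s1 L1-HIT; vc=[]
#3 0x3e→b7/s1 MISS; vc=[3]
#4 0x1e→b3/s1 VC-HIT; vc=[7]
#5 0x3f→b7/s1 VC-HIT; vc=[3]
#6 0x1a→b3/s1 VC-HIT; vc=[7]
#7 0x1f→b3/s1 L1-HIT; vc=[7]
#8 0x1f→b3/s1 L1-HIT; vc=[7]
#9 0x19→b3/s1 L1-HIT; vc=[7]
#10 0x1a→b3/s1 L1-HIT; vc=[7]
#11 0x39→b7/s1 VC-HIT; vc=[3]

VC = [3]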